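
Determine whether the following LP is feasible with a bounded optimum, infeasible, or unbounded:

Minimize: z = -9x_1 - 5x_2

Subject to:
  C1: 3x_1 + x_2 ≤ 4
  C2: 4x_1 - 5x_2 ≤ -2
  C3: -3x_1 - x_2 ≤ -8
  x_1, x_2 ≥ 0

Infeasible (no feasible solution exists)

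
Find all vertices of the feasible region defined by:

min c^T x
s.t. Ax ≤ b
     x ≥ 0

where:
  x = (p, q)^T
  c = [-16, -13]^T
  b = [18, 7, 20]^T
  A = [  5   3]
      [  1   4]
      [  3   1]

(0, 0), (3.6, 0), (3, 1), (0, 1.75)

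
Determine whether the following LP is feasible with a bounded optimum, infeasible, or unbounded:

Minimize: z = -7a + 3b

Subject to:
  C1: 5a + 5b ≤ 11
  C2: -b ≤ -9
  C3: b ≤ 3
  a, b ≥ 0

Infeasible (no feasible solution exists)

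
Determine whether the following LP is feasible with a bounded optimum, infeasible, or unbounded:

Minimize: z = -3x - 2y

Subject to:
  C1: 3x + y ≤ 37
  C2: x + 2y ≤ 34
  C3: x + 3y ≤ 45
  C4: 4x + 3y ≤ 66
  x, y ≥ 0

Feasible with a bounded optimal solution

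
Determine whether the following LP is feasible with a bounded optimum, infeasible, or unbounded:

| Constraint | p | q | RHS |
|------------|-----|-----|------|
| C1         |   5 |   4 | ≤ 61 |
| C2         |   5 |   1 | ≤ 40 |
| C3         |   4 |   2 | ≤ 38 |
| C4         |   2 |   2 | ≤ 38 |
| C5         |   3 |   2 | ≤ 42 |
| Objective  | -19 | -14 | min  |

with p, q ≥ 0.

Feasible with a bounded optimal solution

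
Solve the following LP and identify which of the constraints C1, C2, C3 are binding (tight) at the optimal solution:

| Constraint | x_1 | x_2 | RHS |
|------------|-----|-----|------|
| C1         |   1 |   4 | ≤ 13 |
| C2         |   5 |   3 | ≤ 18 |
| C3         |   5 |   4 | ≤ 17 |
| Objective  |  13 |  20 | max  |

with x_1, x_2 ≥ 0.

At x_1 = 1, x_2 = 3, compute slack b - a·x for each constraint:
  C1: 13 − 13 = 0  (binding)
  C2: 18 − 14 = 4  (slack)
  C3: 17 − 17 = 0  (binding)

Optimal: x_1 = 1, x_2 = 3
Binding: C1, C3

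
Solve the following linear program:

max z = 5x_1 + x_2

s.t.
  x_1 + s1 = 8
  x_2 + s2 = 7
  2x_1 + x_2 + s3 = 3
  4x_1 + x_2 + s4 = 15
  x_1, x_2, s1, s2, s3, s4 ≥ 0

Evaluate the objective at each vertex of the feasible region:
  z(0, 0) = 0
  z(1.5, 0) = 7.5  ←
  z(0, 3) = 3
The maximum is at x_1 = 1.5, x_2 = 0.

x_1 = 1.5, x_2 = 0, z = 7.5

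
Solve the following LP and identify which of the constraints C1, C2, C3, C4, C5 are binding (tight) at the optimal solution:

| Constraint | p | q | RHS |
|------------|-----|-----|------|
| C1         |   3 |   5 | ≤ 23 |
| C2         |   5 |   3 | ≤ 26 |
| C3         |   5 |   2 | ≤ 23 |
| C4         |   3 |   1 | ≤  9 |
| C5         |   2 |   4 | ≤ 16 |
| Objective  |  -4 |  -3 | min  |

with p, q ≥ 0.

At p = 2, q = 3, compute slack b - a·x for each constraint:
  C1: 23 − 21 = 2  (slack)
  C2: 26 − 19 = 7  (slack)
  C3: 23 − 16 = 7  (slack)
  C4: 9 − 9 = 0  (binding)
  C5: 16 − 16 = 0  (binding)

Optimal: p = 2, q = 3
Binding: C4, C5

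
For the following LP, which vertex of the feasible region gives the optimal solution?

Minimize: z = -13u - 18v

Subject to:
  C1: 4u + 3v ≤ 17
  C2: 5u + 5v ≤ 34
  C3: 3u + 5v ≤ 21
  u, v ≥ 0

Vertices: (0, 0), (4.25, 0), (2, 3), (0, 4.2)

Evaluate the objective at each vertex of the feasible region:
  z(0, 0) = 0
  z(4.25, 0) = -55.25
  z(2, 3) = -80  ←
  z(0, 4.2) = -75.6
The minimum is at u = 2, v = 3.

(2, 3)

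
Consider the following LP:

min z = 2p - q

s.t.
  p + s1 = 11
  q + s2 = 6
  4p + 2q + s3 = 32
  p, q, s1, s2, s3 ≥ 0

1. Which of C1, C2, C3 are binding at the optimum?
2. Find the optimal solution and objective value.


1. C2
2. p = 0, q = 6, z = -6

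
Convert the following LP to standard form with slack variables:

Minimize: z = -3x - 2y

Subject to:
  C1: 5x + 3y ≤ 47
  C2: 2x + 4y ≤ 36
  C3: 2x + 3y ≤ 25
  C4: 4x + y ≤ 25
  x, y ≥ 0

min z = -3x - 2y

s.t.
  5x + 3y + s1 = 47
  2x + 4y + s2 = 36
  2x + 3y + s3 = 25
  4x + y + s4 = 25
  x, y, s1, s2, s3, s4 ≥ 0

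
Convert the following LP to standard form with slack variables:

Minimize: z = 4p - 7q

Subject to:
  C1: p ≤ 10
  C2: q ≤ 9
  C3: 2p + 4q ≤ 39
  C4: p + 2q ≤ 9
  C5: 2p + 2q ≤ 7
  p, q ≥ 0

min z = 4p - 7q

s.t.
  p + s1 = 10
  q + s2 = 9
  2p + 4q + s3 = 39
  p + 2q + s4 = 9
  2p + 2q + s5 = 7
  p, q, s1, s2, s3, s4, s5 ≥ 0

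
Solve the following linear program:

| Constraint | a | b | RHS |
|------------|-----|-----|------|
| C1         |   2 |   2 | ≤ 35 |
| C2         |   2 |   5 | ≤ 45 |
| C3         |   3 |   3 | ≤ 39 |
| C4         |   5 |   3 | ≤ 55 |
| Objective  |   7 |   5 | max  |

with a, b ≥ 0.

Evaluate the objective at each vertex of the feasible region:
  z(0, 0) = 0
  z(11, 0) = 77
  z(8, 5) = 81  ←
  z(6.667, 6.333) = 78.33
  z(0, 9) = 45
The maximum is at a = 8, b = 5.

a = 8, b = 5, z = 81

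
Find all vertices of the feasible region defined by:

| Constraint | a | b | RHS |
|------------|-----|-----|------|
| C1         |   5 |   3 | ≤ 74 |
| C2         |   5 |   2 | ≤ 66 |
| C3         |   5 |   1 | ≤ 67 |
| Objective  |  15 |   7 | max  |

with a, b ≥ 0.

(0, 0), (13.2, 0), (10, 8), (0, 24.67)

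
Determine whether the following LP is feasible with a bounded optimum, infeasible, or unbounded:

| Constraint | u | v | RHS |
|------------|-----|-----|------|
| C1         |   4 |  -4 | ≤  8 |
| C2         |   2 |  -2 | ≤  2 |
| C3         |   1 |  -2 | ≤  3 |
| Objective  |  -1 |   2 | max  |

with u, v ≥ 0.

Unbounded (objective can increase without bound)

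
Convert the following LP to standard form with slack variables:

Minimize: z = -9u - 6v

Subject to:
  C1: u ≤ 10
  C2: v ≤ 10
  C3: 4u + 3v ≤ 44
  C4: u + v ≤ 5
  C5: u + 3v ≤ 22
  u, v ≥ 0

min z = -9u - 6v

s.t.
  u + s1 = 10
  v + s2 = 10
  4u + 3v + s3 = 44
  u + v + s4 = 5
  u + 3v + s5 = 22
  u, v, s1, s2, s3, s4, s5 ≥ 0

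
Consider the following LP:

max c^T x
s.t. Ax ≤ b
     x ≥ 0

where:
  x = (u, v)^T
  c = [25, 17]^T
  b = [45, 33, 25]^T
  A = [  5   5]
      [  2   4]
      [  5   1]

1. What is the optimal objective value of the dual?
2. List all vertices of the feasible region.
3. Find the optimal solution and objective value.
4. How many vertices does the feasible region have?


1. 185
2. (0, 0), (5, 0), (4, 5), (1.5, 7.5), (0, 8.25)
3. u = 4, v = 5, z = 185
4. 5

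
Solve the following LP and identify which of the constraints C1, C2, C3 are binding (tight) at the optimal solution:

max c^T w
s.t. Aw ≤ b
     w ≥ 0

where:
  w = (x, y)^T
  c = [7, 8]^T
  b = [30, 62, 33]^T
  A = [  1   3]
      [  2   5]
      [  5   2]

At x = 3, y = 9, compute slack b - a·x for each constraint:
  C1: 30 − 30 = 0  (binding)
  C2: 62 − 51 = 11  (slack)
  C3: 33 − 33 = 0  (binding)

Optimal: x = 3, y = 9
Binding: C1, C3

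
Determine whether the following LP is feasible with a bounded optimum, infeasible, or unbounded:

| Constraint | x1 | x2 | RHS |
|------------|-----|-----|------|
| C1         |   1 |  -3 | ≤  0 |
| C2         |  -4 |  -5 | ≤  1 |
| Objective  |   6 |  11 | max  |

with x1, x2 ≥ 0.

Unbounded (objective can increase without bound)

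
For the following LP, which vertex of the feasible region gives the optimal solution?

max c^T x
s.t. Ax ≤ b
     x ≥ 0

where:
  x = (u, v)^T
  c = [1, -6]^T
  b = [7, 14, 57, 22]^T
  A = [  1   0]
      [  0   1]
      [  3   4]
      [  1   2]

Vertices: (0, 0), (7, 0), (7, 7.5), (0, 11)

Evaluate the objective at each vertex of the feasible region:
  z(0, 0) = 0
  z(7, 0) = 7  ←
  z(7, 7.5) = -38
  z(0, 11) = -66
The maximum is at u = 7, v = 0.

(7, 0)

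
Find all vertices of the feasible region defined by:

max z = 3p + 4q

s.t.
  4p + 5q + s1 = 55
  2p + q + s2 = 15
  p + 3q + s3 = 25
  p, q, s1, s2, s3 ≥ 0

(0, 0), (7.5, 0), (4, 7), (0, 8.333)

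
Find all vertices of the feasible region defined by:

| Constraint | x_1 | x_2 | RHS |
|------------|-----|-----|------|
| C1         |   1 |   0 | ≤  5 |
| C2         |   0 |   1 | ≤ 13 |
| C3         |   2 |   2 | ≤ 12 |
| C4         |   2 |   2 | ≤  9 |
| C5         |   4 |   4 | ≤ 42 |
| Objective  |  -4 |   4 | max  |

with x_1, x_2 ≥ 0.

(0, 0), (4.5, 0), (0, 4.5)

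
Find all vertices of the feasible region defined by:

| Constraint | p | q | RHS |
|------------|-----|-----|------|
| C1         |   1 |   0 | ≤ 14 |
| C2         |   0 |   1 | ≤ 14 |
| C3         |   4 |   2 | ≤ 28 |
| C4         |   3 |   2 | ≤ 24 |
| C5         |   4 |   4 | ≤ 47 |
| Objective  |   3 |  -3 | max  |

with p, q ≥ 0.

(0, 0), (7, 0), (4, 6), (0.5, 11.25), (0, 11.75)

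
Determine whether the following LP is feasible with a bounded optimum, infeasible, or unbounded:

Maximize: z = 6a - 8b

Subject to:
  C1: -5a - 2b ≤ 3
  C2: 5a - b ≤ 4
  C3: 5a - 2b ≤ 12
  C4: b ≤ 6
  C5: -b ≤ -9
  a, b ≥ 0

Infeasible (no feasible solution exists)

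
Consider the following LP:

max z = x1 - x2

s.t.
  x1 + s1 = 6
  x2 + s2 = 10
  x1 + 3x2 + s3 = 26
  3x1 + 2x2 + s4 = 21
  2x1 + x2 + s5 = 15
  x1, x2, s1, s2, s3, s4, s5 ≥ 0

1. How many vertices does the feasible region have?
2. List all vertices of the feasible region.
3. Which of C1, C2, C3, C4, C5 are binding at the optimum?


1. 5
2. (0, 0), (6, 0), (6, 1.5), (1.571, 8.143), (0, 8.667)
3. C1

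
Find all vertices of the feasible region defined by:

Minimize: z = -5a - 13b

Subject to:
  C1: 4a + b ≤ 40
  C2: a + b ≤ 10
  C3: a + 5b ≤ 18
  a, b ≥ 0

(0, 0), (10, 0), (8, 2), (0, 3.6)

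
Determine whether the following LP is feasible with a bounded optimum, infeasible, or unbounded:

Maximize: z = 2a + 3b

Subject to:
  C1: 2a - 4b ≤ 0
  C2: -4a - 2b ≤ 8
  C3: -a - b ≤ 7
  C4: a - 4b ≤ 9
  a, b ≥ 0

Unbounded (objective can increase without bound)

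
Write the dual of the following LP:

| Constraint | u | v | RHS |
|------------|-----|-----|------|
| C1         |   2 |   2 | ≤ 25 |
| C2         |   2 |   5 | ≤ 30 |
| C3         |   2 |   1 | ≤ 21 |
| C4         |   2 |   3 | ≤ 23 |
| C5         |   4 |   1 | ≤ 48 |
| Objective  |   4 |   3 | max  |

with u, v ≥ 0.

Primal max cᵀx s.t. Ax ≤ b, x ≥ 0  →  Dual min bᵀy s.t. Aᵀy ≥ c, y ≥ 0.

Minimize: z = 25y1 + 30y2 + 21y3 + 23y4 + 48y5

Subject to:
  2y1 + 2y2 + 2y3 + 2y4 + 4y5 ≥ 4
  2y1 + 5y2 + y3 + 3y4 + y5 ≥ 3
  y1, y2, y3, y4, y5 ≥ 0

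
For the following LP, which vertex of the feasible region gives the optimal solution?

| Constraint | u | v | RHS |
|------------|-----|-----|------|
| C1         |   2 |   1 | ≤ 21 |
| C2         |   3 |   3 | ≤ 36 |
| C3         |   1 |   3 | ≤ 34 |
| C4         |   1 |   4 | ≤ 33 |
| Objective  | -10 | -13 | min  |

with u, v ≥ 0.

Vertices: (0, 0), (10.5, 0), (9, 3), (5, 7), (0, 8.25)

Evaluate the objective at each vertex of the feasible region:
  z(0, 0) = 0
  z(10.5, 0) = -105
  z(9, 3) = -129
  z(5, 7) = -141  ←
  z(0, 8.25) = -107.2
The minimum is at u = 5, v = 7.

(5, 7)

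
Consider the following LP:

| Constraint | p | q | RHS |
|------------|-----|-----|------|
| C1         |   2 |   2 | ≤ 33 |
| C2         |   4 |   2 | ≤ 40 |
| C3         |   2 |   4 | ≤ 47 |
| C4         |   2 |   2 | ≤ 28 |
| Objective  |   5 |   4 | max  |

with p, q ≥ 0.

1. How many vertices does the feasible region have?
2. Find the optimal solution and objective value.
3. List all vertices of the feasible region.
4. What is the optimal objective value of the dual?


1. 5
2. p = 6, q = 8, z = 62
3. (0, 0), (10, 0), (6, 8), (4.5, 9.5), (0, 11.75)
4. 62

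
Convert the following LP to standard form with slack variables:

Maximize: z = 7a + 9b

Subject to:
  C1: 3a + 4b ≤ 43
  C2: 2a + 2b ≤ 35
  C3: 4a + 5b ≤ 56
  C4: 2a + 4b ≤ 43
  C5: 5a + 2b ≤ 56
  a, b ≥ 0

max z = 7a + 9b

s.t.
  3a + 4b + s1 = 43
  2a + 2b + s2 = 35
  4a + 5b + s3 = 56
  2a + 4b + s4 = 43
  5a + 2b + s5 = 56
  a, b, s1, s2, s3, s4, s5 ≥ 0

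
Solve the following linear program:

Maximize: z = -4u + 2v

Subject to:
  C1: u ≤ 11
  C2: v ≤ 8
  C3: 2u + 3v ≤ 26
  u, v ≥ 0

Evaluate the objective at each vertex of the feasible region:
  z(0, 0) = 0
  z(11, 0) = -44
  z(11, 1.333) = -41.33
  z(1, 8) = 12
  z(0, 8) = 16  ←
The maximum is at u = 0, v = 8.

u = 0, v = 8, z = 16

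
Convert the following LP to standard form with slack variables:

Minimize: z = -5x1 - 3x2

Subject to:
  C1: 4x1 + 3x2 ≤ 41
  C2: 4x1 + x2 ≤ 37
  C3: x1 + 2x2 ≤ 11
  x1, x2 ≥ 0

min z = -5x1 - 3x2

s.t.
  4x1 + 3x2 + s1 = 41
  4x1 + x2 + s2 = 37
  x1 + 2x2 + s3 = 11
  x1, x2, s1, s2, s3 ≥ 0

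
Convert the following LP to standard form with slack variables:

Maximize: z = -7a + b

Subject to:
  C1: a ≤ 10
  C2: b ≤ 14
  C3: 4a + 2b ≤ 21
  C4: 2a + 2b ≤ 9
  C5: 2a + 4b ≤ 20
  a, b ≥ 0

max z = -7a + b

s.t.
  a + s1 = 10
  b + s2 = 14
  4a + 2b + s3 = 21
  2a + 2b + s4 = 9
  2a + 4b + s5 = 20
  a, b, s1, s2, s3, s4, s5 ≥ 0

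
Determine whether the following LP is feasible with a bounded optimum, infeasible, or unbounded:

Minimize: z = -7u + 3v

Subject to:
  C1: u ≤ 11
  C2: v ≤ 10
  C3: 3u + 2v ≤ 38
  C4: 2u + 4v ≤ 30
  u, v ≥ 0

Feasible with a bounded optimal solution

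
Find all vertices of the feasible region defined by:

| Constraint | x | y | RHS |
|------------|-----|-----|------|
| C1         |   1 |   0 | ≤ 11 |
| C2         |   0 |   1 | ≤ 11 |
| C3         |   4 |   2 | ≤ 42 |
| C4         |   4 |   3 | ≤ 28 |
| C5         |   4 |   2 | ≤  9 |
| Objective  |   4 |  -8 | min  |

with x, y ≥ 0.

(0, 0), (2.25, 0), (0, 4.5)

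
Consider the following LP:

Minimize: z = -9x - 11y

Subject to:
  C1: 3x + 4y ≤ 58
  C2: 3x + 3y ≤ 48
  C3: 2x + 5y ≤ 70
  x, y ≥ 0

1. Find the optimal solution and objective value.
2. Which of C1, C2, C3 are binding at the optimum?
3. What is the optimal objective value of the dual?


1. x = 6, y = 10, z = -164
2. C1, C2
3. -164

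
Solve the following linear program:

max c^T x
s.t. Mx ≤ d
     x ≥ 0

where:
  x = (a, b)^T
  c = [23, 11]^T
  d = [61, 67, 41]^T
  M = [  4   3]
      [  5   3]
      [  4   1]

Evaluate the objective at each vertex of the feasible region:
  z(0, 0) = 0
  z(10.25, 0) = 235.8
  z(8, 9) = 283  ←
  z(6, 12.33) = 273.7
  z(0, 20.33) = 223.7
The maximum is at a = 8, b = 9.

a = 8, b = 9, z = 283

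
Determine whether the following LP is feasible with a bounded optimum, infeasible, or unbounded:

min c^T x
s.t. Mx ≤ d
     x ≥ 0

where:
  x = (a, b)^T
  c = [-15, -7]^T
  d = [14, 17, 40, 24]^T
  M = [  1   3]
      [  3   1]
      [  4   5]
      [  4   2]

Feasible with a bounded optimal solution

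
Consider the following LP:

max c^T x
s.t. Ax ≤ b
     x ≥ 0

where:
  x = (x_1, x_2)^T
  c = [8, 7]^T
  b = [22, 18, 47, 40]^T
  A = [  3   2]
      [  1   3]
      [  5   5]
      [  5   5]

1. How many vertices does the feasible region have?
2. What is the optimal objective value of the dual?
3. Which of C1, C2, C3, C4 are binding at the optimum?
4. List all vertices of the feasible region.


1. 5
2. 62
3. C1, C4
4. (0, 0), (7.333, 0), (6, 2), (3, 5), (0, 6)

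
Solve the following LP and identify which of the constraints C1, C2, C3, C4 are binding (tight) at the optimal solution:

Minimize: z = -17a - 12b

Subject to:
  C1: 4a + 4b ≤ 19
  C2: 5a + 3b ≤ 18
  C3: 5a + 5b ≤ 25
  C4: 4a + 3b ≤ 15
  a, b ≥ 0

At a = 3, b = 1, compute slack b - a·x for each constraint:
  C1: 19 − 16 = 3  (slack)
  C2: 18 − 18 = 0  (binding)
  C3: 25 − 20 = 5  (slack)
  C4: 15 − 15 = 0  (binding)

Optimal: a = 3, b = 1
Binding: C2, C4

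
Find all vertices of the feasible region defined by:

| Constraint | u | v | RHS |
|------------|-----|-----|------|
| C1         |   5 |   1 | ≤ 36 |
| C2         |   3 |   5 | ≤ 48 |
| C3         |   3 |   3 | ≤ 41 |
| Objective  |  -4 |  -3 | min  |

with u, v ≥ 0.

(0, 0), (7.2, 0), (6, 6), (0, 9.6)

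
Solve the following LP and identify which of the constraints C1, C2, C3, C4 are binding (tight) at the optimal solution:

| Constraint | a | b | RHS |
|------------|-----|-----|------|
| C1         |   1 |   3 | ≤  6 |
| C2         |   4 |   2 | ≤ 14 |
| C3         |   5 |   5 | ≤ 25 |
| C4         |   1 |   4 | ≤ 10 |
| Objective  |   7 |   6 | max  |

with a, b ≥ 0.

At a = 3, b = 1, compute slack b - a·x for each constraint:
  C1: 6 − 6 = 0  (binding)
  C2: 14 − 14 = 0  (binding)
  C3: 25 − 20 = 5  (slack)
  C4: 10 − 7 = 3  (slack)

Optimal: a = 3, b = 1
Binding: C1, C2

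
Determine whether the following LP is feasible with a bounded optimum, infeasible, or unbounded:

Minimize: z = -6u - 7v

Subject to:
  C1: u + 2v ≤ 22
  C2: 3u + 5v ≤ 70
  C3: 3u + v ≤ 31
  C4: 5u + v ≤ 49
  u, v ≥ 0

Feasible with a bounded optimal solution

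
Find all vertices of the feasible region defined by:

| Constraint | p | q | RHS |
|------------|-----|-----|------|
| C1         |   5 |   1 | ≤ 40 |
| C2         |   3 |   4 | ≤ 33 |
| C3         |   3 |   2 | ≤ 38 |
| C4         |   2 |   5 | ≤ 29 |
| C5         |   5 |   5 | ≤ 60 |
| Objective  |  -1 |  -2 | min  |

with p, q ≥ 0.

(0, 0), (8, 0), (7.471, 2.647), (7, 3), (0, 5.8)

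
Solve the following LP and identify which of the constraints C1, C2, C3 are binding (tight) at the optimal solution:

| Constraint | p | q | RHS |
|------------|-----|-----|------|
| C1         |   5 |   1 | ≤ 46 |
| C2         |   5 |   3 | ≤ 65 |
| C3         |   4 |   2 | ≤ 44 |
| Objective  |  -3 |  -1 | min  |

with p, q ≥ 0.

At p = 8, q = 6, compute slack b - a·x for each constraint:
  C1: 46 − 46 = 0  (binding)
  C2: 65 − 58 = 7  (slack)
  C3: 44 − 44 = 0  (binding)

Optimal: p = 8, q = 6
Binding: C1, C3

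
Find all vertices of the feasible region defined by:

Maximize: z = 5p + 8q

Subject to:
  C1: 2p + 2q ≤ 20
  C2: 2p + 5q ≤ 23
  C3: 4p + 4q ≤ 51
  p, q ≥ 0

(0, 0), (10, 0), (9, 1), (0, 4.6)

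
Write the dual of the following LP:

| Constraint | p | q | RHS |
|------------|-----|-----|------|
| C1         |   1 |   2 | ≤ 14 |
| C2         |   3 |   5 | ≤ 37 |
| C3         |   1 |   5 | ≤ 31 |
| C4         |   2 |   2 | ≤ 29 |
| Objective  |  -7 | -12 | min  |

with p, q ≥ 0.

Primal min cᵀx s.t. Ax ≤ b, x ≥ 0  →  Dual max −bᵀy s.t. Aᵀy ≥ −c, y ≥ 0.

Maximize: z = -14y1 - 37y2 - 31y3 - 29y4

Subject to:
  y1 + 3y2 + y3 + 2y4 ≥ 7
  2y1 + 5y2 + 5y3 + 2y4 ≥ 12
  y1, y2, y3, y4 ≥ 0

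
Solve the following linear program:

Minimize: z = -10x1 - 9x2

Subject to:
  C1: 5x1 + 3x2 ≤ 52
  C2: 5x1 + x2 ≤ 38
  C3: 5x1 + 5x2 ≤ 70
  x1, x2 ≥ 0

Evaluate the objective at each vertex of the feasible region:
  z(0, 0) = 0
  z(7.6, 0) = -76
  z(6.2, 7) = -125
  z(5, 9) = -131  ←
  z(0, 14) = -126
The minimum is at x1 = 5, x2 = 9.

x1 = 5, x2 = 9, z = -131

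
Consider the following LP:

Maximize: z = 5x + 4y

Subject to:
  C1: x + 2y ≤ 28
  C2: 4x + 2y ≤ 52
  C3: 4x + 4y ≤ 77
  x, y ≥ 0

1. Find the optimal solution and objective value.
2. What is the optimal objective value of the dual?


1. x = 8, y = 10, z = 80
2. 80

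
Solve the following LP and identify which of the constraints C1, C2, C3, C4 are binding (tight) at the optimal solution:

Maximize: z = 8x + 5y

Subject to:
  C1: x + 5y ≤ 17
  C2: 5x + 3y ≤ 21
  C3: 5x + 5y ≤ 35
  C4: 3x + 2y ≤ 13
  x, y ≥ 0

At x = 3, y = 2, compute slack b - a·x for each constraint:
  C1: 17 − 13 = 4  (slack)
  C2: 21 − 21 = 0  (binding)
  C3: 35 − 25 = 10  (slack)
  C4: 13 − 13 = 0  (binding)

Optimal: x = 3, y = 2
Binding: C2, C4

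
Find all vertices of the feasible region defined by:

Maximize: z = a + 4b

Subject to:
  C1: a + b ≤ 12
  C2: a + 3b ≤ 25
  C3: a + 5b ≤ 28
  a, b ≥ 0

(0, 0), (12, 0), (8, 4), (0, 5.6)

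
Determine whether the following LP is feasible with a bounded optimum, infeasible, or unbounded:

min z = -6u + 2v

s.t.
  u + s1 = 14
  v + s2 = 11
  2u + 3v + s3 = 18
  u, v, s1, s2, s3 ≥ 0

Feasible with a bounded optimal solution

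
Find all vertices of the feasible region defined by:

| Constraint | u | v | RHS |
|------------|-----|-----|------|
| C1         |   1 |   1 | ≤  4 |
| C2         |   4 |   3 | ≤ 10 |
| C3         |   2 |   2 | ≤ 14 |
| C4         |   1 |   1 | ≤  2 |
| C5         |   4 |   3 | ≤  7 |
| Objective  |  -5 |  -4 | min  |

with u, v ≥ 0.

(0, 0), (1.75, 0), (1, 1), (0, 2)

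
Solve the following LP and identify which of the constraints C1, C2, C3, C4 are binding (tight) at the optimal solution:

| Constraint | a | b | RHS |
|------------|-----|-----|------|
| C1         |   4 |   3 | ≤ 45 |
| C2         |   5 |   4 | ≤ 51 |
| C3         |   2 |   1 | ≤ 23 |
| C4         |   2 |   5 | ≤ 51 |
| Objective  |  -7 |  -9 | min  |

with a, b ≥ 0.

At a = 3, b = 9, compute slack b - a·x for each constraint:
  C1: 45 − 39 = 6  (slack)
  C2: 51 − 51 = 0  (binding)
  C3: 23 − 15 = 8  (slack)
  C4: 51 − 51 = 0  (binding)

Optimal: a = 3, b = 9
Binding: C2, C4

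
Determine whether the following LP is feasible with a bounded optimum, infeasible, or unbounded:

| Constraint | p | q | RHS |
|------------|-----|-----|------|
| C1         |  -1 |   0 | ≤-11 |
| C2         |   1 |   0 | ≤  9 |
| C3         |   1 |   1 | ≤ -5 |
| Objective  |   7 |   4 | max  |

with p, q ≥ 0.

Infeasible (no feasible solution exists)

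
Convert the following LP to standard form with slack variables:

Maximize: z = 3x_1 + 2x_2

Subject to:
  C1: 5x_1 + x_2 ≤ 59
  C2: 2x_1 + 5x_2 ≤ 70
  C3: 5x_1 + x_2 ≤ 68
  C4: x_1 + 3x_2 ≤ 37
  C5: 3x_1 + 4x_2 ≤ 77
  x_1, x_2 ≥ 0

max z = 3x_1 + 2x_2

s.t.
  5x_1 + x_2 + s1 = 59
  2x_1 + 5x_2 + s2 = 70
  5x_1 + x_2 + s3 = 68
  x_1 + 3x_2 + s4 = 37
  3x_1 + 4x_2 + s5 = 77
  x_1, x_2, s1, s2, s3, s4, s5 ≥ 0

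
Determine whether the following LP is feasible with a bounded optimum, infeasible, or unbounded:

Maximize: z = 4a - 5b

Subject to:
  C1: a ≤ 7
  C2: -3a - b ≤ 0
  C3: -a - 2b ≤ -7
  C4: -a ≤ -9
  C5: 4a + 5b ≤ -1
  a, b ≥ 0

Infeasible (no feasible solution exists)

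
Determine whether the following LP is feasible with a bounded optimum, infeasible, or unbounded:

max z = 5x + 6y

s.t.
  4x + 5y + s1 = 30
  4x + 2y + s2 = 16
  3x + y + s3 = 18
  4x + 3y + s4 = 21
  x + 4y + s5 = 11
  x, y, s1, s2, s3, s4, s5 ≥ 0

Feasible with a bounded optimal solution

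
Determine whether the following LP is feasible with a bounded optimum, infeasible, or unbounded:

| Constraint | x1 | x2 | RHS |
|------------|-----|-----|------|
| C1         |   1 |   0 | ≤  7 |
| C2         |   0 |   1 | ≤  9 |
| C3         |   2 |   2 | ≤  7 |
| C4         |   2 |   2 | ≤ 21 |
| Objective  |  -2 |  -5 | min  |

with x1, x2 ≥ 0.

Feasible with a bounded optimal solution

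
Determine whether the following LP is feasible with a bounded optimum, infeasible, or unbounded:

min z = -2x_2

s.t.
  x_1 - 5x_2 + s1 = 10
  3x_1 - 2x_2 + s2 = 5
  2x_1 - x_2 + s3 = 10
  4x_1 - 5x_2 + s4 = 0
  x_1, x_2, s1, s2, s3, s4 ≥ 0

Unbounded (objective can decrease without bound)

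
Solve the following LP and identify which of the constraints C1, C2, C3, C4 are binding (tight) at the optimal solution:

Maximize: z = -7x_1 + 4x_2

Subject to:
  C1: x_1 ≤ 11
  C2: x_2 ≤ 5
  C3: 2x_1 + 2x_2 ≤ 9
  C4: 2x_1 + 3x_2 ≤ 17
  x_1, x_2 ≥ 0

At x_1 = 0, x_2 = 4.5, compute slack b - a·x for each constraint:
  C1: 11 − 0 = 11  (slack)
  C2: 5 − 4.5 = 0.5  (slack)
  C3: 9 − 9 = 0  (binding)
  C4: 17 − 13.5 = 3.5  (slack)

Optimal: x_1 = 0, x_2 = 4.5
Binding: C3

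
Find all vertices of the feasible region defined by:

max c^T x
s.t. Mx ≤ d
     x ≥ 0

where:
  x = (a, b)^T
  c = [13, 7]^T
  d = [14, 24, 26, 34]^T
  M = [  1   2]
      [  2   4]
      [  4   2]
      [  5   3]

(0, 0), (6.5, 0), (5, 3), (4.571, 3.714), (0, 6)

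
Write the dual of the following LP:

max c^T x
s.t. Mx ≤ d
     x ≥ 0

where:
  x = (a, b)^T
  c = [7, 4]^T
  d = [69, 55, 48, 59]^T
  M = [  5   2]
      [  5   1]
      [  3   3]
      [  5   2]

Primal max cᵀx s.t. Ax ≤ b, x ≥ 0  →  Dual min bᵀy s.t. Aᵀy ≥ c, y ≥ 0.

Minimize: z = 69y1 + 55y2 + 48y3 + 59y4

Subject to:
  5y1 + 5y2 + 3y3 + 5y4 ≥ 7
  2y1 + y2 + 3y3 + 2y4 ≥ 4
  y1, y2, y3, y4 ≥ 0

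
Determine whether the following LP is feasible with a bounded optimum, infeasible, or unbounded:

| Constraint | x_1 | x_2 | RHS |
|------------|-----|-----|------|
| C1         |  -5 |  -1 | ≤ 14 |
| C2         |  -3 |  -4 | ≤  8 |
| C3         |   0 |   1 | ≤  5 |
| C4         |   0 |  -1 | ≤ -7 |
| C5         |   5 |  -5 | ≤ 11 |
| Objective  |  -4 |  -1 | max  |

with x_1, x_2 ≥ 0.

Infeasible (no feasible solution exists)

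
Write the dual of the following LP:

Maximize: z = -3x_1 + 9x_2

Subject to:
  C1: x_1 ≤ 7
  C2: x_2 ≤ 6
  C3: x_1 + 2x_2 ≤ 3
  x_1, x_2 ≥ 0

Primal max cᵀx s.t. Ax ≤ b, x ≥ 0  →  Dual min bᵀy s.t. Aᵀy ≥ c, y ≥ 0.

Minimize: z = 7y1 + 6y2 + 3y3

Subject to:
  y1 + y3 ≥ -3
  y2 + 2y3 ≥ 9
  y1, y2, y3 ≥ 0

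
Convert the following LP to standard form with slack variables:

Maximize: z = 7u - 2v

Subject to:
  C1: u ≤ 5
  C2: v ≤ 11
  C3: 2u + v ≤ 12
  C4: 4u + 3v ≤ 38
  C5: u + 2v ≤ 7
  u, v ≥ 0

max z = 7u - 2v

s.t.
  u + s1 = 5
  v + s2 = 11
  2u + v + s3 = 12
  4u + 3v + s4 = 38
  u + 2v + s5 = 7
  u, v, s1, s2, s3, s4, s5 ≥ 0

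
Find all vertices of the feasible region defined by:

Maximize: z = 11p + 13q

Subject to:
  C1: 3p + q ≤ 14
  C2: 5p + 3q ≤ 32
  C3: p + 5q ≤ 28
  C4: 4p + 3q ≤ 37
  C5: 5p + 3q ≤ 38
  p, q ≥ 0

(0, 0), (4.667, 0), (3, 5), (0, 5.6)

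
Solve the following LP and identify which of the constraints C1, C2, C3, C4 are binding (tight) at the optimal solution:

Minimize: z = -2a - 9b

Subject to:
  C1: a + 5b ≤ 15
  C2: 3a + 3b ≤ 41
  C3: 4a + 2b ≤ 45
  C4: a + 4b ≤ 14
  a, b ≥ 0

At a = 10, b = 1, compute slack b - a·x for each constraint:
  C1: 15 − 15 = 0  (binding)
  C2: 41 − 33 = 8  (slack)
  C3: 45 − 42 = 3  (slack)
  C4: 14 − 14 = 0  (binding)

Optimal: a = 10, b = 1
Binding: C1, C4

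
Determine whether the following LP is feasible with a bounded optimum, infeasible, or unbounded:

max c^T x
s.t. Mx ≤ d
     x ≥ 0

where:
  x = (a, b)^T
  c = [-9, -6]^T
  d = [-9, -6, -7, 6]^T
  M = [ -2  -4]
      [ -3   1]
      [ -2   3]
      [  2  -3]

Infeasible (no feasible solution exists)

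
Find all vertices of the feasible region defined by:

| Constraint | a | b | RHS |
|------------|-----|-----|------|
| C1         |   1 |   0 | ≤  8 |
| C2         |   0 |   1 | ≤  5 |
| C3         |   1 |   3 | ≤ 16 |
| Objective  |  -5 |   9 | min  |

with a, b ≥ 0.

(0, 0), (8, 0), (8, 2.667), (1, 5), (0, 5)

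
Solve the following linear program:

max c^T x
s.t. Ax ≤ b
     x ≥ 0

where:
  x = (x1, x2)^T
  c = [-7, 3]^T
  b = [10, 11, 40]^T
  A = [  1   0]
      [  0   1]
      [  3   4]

Evaluate the objective at each vertex of the feasible region:
  z(0, 0) = 0
  z(10, 0) = -70
  z(10, 2.5) = -62.5
  z(0, 10) = 30  ←
The maximum is at x1 = 0, x2 = 10.

x1 = 0, x2 = 10, z = 30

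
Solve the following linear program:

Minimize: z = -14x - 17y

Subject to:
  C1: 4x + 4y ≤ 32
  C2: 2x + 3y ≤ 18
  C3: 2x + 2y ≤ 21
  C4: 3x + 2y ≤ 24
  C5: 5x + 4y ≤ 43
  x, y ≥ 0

Evaluate the objective at each vertex of the feasible region:
  z(0, 0) = 0
  z(8, 0) = -112
  z(6, 2) = -118  ←
  z(0, 6) = -102
The minimum is at x = 6, y = 2.

x = 6, y = 2, z = -118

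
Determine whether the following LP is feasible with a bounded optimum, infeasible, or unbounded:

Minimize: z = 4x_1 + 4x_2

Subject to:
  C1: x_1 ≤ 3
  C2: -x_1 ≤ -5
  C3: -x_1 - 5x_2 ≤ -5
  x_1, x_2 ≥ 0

Infeasible (no feasible solution exists)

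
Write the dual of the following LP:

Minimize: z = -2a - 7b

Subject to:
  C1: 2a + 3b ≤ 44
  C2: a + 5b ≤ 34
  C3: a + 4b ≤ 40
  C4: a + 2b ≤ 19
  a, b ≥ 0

Primal min cᵀx s.t. Ax ≤ b, x ≥ 0  →  Dual max −bᵀy s.t. Aᵀy ≥ −c, y ≥ 0.

Maximize: z = -44y1 - 34y2 - 40y3 - 19y4

Subject to:
  2y1 + y2 + y3 + y4 ≥ 2
  3y1 + 5y2 + 4y3 + 2y4 ≥ 7
  y1, y2, y3, y4 ≥ 0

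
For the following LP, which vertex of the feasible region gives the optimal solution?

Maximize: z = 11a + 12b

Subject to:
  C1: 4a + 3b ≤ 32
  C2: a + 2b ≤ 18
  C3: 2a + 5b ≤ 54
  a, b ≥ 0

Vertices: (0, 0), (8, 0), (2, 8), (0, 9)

Evaluate the objective at each vertex of the feasible region:
  z(0, 0) = 0
  z(8, 0) = 88
  z(2, 8) = 118  ←
  z(0, 9) = 108
The maximum is at a = 2, b = 8.

(2, 8)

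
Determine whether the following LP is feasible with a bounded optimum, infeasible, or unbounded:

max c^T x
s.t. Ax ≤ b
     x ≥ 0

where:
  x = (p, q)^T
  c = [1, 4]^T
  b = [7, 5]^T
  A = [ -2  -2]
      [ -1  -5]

Unbounded (objective can increase without bound)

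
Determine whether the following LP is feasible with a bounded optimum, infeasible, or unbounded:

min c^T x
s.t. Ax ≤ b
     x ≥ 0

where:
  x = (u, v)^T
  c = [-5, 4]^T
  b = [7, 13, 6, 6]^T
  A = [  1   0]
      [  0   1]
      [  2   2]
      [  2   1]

Feasible with a bounded optimal solution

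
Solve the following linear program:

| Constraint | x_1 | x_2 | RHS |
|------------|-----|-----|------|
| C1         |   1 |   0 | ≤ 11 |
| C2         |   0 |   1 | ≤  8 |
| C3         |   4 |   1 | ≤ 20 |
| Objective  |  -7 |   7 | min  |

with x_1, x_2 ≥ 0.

Evaluate the objective at each vertex of the feasible region:
  z(0, 0) = 0
  z(5, 0) = -35  ←
  z(3, 8) = 35
  z(0, 8) = 56
The minimum is at x_1 = 5, x_2 = 0.

x_1 = 5, x_2 = 0, z = -35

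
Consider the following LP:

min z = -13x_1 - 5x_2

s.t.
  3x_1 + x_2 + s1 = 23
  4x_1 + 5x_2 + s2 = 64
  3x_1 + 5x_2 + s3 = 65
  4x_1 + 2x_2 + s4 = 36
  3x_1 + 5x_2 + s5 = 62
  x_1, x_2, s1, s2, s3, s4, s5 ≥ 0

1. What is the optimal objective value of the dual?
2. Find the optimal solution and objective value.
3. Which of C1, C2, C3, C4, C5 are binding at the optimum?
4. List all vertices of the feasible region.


1. -105
2. x_1 = 5, x_2 = 8, z = -105
3. C1, C4
4. (0, 0), (7.667, 0), (5, 8), (4.333, 9.333), (2, 11.2), (0, 12.4)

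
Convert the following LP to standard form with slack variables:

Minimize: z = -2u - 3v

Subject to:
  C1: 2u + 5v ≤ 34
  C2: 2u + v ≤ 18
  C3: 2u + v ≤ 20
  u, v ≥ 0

min z = -2u - 3v

s.t.
  2u + 5v + s1 = 34
  2u + v + s2 = 18
  2u + v + s3 = 20
  u, v, s1, s2, s3 ≥ 0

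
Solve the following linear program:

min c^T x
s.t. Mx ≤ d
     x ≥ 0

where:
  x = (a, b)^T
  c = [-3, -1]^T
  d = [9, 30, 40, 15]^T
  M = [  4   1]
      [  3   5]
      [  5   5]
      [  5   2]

Evaluate the objective at each vertex of the feasible region:
  z(0, 0) = 0
  z(2.25, 0) = -6.75
  z(1, 5) = -8  ←
  z(0.7895, 5.526) = -7.895
  z(0, 6) = -6
The minimum is at a = 1, b = 5.

a = 1, b = 5, z = -8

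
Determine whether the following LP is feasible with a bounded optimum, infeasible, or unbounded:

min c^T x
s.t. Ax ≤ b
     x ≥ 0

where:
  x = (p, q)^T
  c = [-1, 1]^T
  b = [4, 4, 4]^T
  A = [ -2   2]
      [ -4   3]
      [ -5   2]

Unbounded (objective can decrease without bound)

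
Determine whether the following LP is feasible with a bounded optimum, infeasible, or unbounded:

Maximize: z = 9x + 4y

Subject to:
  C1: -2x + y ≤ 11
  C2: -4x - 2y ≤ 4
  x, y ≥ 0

Unbounded (objective can increase without bound)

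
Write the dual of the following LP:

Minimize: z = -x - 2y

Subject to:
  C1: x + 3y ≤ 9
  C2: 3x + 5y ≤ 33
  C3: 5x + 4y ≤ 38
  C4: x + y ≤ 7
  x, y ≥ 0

Primal min cᵀx s.t. Ax ≤ b, x ≥ 0  →  Dual max −bᵀy s.t. Aᵀy ≥ −c, y ≥ 0.

Maximize: z = -9y1 - 33y2 - 38y3 - 7y4

Subject to:
  y1 + 3y2 + 5y3 + y4 ≥ 1
  3y1 + 5y2 + 4y3 + y4 ≥ 2
  y1, y2, y3, y4 ≥ 0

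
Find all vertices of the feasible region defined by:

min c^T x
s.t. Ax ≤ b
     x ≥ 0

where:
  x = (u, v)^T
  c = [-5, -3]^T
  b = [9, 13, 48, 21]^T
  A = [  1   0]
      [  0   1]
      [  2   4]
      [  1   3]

(0, 0), (9, 0), (9, 4), (0, 7)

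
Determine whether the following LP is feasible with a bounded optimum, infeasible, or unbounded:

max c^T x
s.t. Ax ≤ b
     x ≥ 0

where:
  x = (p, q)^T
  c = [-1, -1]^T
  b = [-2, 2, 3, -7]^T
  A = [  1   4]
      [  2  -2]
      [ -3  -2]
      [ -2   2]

Infeasible (no feasible solution exists)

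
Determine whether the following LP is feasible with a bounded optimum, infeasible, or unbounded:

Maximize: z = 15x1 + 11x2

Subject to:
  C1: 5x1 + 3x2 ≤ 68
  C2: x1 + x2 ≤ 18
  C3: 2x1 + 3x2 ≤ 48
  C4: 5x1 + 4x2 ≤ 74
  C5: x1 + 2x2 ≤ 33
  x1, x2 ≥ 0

Feasible with a bounded optimal solution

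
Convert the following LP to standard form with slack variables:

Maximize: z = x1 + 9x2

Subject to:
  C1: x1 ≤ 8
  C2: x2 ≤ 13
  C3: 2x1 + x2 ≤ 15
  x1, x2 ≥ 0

max z = x1 + 9x2

s.t.
  x1 + s1 = 8
  x2 + s2 = 13
  2x1 + x2 + s3 = 15
  x1, x2, s1, s2, s3 ≥ 0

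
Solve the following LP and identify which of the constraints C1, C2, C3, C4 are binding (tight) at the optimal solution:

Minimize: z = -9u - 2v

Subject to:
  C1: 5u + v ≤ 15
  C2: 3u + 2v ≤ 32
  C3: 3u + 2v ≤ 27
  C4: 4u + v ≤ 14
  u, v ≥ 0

At u = 1, v = 10, compute slack b - a·x for each constraint:
  C1: 15 − 15 = 0  (binding)
  C2: 32 − 23 = 9  (slack)
  C3: 27 − 23 = 4  (slack)
  C4: 14 − 14 = 0  (binding)

Optimal: u = 1, v = 10
Binding: C1, C4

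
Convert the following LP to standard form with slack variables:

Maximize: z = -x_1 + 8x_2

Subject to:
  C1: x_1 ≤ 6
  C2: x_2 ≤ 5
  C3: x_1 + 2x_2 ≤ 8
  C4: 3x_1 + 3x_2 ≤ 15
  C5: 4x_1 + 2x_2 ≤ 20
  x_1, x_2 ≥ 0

max z = -x_1 + 8x_2

s.t.
  x_1 + s1 = 6
  x_2 + s2 = 5
  x_1 + 2x_2 + s3 = 8
  3x_1 + 3x_2 + s4 = 15
  4x_1 + 2x_2 + s5 = 20
  x_1, x_2, s1, s2, s3, s4, s5 ≥ 0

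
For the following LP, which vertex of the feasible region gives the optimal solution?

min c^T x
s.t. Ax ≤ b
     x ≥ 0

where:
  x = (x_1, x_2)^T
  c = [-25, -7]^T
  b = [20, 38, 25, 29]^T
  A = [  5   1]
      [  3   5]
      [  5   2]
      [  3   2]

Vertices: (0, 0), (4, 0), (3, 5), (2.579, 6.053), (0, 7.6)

Evaluate the objective at each vertex of the feasible region:
  z(0, 0) = 0
  z(4, 0) = -100
  z(3, 5) = -110  ←
  z(2.579, 6.053) = -106.8
  z(0, 7.6) = -53.2
The minimum is at x_1 = 3, x_2 = 5.

(3, 5)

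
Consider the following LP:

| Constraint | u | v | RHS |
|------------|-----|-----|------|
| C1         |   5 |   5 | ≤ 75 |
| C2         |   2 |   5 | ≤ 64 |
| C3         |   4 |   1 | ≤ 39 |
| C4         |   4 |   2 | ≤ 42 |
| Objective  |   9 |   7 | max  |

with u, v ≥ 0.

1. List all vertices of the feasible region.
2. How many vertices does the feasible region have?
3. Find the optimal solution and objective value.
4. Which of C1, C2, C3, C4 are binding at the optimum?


1. (0, 0), (9.75, 0), (9, 3), (6, 9), (3.667, 11.33), (0, 12.8)
2. 6
3. u = 6, v = 9, z = 117
4. C1, C4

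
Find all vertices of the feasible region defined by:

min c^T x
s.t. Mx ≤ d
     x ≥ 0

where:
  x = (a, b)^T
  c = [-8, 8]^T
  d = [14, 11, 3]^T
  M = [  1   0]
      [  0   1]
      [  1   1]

(0, 0), (3, 0), (0, 3)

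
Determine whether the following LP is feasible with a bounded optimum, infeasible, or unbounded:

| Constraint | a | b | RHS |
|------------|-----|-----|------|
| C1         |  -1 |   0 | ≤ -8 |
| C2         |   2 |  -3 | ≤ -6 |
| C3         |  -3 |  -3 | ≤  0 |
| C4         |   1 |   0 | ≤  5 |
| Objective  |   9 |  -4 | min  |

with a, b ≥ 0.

Infeasible (no feasible solution exists)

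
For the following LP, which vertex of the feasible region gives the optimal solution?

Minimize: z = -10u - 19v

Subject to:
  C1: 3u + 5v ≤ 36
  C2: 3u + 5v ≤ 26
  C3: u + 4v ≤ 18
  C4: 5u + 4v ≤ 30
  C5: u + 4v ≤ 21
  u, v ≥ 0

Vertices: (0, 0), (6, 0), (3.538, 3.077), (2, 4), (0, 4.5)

Evaluate the objective at each vertex of the feasible region:
  z(0, 0) = 0
  z(6, 0) = -60
  z(3.538, 3.077) = -93.85
  z(2, 4) = -96  ←
  z(0, 4.5) = -85.5
The minimum is at u = 2, v = 4.

(2, 4)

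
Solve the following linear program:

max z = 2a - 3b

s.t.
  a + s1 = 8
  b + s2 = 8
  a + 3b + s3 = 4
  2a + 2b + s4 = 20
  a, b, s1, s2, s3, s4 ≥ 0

Evaluate the objective at each vertex of the feasible region:
  z(0, 0) = 0
  z(4, 0) = 8  ←
  z(0, 1.333) = -4
The maximum is at a = 4, b = 0.

a = 4, b = 0, z = 8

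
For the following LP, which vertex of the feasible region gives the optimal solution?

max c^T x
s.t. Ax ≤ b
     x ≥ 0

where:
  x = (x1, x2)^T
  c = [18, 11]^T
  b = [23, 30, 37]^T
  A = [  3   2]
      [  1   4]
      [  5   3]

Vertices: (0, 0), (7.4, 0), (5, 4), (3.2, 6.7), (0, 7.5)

Evaluate the objective at each vertex of the feasible region:
  z(0, 0) = 0
  z(7.4, 0) = 133.2
  z(5, 4) = 134  ←
  z(3.2, 6.7) = 131.3
  z(0, 7.5) = 82.5
The maximum is at x1 = 5, x2 = 4.

(5, 4)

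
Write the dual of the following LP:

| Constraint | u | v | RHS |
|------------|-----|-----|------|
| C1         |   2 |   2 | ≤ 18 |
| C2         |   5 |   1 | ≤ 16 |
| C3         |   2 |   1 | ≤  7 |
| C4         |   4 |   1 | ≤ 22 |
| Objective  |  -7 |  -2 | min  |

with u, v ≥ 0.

Primal min cᵀx s.t. Ax ≤ b, x ≥ 0  →  Dual max −bᵀy s.t. Aᵀy ≥ −c, y ≥ 0.

Maximize: z = -18y1 - 16y2 - 7y3 - 22y4

Subject to:
  2y1 + 5y2 + 2y3 + 4y4 ≥ 7
  2y1 + y2 + y3 + y4 ≥ 2
  y1, y2, y3, y4 ≥ 0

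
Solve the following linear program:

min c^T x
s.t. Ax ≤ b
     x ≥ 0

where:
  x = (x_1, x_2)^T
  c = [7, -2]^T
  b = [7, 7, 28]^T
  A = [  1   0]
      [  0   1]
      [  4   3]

Evaluate the objective at each vertex of the feasible region:
  z(0, 0) = 0
  z(7, 0) = 49
  z(1.75, 7) = -1.75
  z(0, 7) = -14  ←
The minimum is at x_1 = 0, x_2 = 7.

x_1 = 0, x_2 = 7, z = -14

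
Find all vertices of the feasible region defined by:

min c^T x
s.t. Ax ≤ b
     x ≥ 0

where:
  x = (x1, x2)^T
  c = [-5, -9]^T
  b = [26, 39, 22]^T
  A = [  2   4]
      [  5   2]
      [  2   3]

(0, 0), (7.8, 0), (6.636, 2.909), (5, 4), (0, 6.5)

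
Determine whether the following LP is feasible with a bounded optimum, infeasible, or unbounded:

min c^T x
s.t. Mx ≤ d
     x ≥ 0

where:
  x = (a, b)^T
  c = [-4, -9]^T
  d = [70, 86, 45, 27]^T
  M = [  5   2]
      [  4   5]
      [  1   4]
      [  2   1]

Feasible with a bounded optimal solution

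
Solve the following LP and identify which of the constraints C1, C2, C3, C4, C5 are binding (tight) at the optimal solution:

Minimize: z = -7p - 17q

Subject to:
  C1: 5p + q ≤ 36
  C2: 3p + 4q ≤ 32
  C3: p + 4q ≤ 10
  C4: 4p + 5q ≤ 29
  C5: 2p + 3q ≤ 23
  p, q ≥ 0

At p = 6, q = 1, compute slack b - a·x for each constraint:
  C1: 36 − 31 = 5  (slack)
  C2: 32 − 22 = 10  (slack)
  C3: 10 − 10 = 0  (binding)
  C4: 29 − 29 = 0  (binding)
  C5: 23 − 15 = 8  (slack)

Optimal: p = 6, q = 1
Binding: C3, C4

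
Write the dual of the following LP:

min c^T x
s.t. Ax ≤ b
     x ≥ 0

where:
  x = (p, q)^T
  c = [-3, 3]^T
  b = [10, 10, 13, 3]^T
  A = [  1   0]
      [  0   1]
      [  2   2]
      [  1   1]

Primal min cᵀx s.t. Ax ≤ b, x ≥ 0  →  Dual max −bᵀy s.t. Aᵀy ≥ −c, y ≥ 0.

Maximize: z = -10y1 - 10y2 - 13y3 - 3y4

Subject to:
  y1 + 2y3 + y4 ≥ 3
  y2 + 2y3 + y4 ≥ -3
  y1, y2, y3, y4 ≥ 0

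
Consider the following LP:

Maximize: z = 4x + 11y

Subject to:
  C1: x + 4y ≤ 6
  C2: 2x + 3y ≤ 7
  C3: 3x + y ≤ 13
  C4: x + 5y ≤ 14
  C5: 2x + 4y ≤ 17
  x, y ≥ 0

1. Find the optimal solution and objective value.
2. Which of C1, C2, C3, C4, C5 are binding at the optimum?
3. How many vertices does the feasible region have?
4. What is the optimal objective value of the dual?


1. x = 2, y = 1, z = 19
2. C1, C2
3. 4
4. 19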